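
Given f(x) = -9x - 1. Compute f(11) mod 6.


2


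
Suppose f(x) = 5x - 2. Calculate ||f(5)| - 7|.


f(5) = 23
|23| = 23
|23 - 7| = 16

16


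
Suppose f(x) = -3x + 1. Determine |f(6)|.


f(6) = -17
|-17| = 17

17


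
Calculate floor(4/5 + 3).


4/5 = 0.8
0.8 + 3 = 3.8
floor(3.8) = 3

3


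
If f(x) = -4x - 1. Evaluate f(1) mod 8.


f(1) = -5
-5 mod 8 = 3

3


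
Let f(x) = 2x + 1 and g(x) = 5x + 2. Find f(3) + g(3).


f(3) = 7
g(3) = 17
Sum = 24

24


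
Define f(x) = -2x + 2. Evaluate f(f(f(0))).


f(0) = 2
f(2) = -2
f(-2) = 6

6


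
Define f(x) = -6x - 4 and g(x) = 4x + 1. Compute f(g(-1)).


g(-1) = -3
f(-3) = 14

14


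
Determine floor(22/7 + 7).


22/7 = 3.1429
3.1429 + 7 = 10.1429
floor(10.1429) = 10

10


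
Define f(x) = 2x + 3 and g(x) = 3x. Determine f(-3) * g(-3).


f(-3) = -3
g(-3) = -9
Product = 27

27


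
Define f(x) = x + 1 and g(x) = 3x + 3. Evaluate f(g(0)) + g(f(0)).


f(g(0)) = 4
g(f(0)) = 6
Sum = 10

10


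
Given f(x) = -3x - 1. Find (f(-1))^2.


f(-1) = 2
(2)^2 = 4

4


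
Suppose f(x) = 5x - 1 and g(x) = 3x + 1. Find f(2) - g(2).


2


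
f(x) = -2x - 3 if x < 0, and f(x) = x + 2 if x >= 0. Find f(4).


4 satisfies x >= 0
f(4) = 6

6


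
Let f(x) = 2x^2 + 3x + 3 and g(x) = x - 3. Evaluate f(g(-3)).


g(-3) = -6
f(-6) = 2*(-6)^2 + 3*(-6) + 3 = 57

57


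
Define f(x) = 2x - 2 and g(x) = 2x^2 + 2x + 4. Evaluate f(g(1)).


g(1) = 8
f(8) = 14

14


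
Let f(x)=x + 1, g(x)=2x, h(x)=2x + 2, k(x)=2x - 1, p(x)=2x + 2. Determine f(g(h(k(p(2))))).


p(2) = 6
k(6) = 11
h(11) = 24
g(24) = 48
f(48) = 49

49


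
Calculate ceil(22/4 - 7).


22/4 = 5.5
5.5 - 7 = -1.5
ceil(-1.5) = -1

-1


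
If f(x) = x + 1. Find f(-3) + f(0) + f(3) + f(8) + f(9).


22


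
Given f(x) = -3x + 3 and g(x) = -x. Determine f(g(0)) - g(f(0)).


6


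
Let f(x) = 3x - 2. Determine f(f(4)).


f(4) = 10
f(10) = 28

28


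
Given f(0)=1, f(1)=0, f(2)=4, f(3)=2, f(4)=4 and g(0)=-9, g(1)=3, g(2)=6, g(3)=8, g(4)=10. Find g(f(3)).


f(3) = 2
g(2) = 6

6


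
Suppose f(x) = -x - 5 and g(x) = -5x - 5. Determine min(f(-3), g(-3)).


f(-3) = -2
g(-3) = 10
min = -2

-2


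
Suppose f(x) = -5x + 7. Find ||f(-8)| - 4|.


43


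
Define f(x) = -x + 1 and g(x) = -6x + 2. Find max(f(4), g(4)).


-3


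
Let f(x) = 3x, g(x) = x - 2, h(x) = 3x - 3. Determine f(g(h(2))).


h(2) = 3
g(3) = 1
f(1) = 3

3


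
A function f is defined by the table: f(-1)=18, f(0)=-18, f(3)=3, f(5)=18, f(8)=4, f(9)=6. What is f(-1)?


Reading from the table at x = -1

18


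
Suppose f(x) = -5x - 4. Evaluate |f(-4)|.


16


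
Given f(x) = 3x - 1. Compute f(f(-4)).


-40


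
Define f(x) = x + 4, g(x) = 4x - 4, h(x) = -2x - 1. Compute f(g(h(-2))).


h(-2) = 3
g(3) = 8
f(8) = 12

12


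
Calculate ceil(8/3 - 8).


8/3 = 2.6667
2.6667 - 8 = -5.3333
ceil(-5.3333) = -5

-5


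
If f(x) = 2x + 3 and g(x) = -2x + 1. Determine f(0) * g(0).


f(0) = 3
g(0) = 1
Product = 3

3


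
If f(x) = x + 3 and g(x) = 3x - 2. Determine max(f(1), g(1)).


f(1) = 4
g(1) = 1
max = 4

4


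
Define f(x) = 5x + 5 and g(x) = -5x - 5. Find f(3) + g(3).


f(3) = 20
g(3) = -20
Sum = 0

0


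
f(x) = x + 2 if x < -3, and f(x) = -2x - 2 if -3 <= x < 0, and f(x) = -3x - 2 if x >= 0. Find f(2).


2 satisfies x >= 0
f(2) = -8

-8


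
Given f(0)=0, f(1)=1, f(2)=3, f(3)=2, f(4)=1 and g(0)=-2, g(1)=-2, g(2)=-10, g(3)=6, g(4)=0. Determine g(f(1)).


f(1) = 1
g(1) = -2

-2


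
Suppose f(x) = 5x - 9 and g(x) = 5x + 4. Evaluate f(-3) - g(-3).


-13


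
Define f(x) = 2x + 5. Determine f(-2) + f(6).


f(-2) = 1
f(6) = 17
Sum = 18

18


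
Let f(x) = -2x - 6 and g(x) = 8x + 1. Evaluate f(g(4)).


g(4) = 33
f(33) = -72

-72


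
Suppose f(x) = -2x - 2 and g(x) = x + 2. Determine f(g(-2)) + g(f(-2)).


f(g(-2)) = -2
g(f(-2)) = 4
Sum = 2

2


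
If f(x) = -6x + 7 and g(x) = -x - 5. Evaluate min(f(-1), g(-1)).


-4


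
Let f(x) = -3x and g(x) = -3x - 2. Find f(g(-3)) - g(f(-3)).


f(g(-3)) = -21
g(f(-3)) = -29
Difference = 8

8


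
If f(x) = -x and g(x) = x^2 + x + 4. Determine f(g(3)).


g(3) = 16
f(16) = -16

-16


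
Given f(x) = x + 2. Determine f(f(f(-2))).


f(-2) = 0
f(0) = 2
f(2) = 4

4


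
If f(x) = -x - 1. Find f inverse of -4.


Solve -x - 1 = -4
x = (-4 + 1) / (-1) = 3

3


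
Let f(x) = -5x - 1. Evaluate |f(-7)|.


f(-7) = 34
|34| = 34

34


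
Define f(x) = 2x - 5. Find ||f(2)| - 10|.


f(2) = -1
|-1| = 1
|1 - 10| = 9

9


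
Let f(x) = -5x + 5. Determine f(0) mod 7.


f(0) = 5
5 mod 7 = 5

5


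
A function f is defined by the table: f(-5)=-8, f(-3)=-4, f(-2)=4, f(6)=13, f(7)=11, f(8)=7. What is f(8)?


7


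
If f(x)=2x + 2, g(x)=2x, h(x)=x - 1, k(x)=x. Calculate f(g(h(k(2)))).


k(2) = 2
h(2) = 1
g(1) = 2
f(2) = 6

6


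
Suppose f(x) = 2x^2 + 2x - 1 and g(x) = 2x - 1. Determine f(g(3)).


g(3) = 5
f(5) = 2*(5)^2 + 2*(5) - 1 = 59

59


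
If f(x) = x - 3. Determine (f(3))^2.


f(3) = 0
(0)^2 = 0

0


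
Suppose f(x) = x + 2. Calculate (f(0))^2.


f(0) = 2
(2)^2 = 4

4


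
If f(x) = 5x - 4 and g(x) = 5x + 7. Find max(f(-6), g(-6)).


-23


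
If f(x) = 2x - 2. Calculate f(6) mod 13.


f(6) = 10
10 mod 13 = 10

10


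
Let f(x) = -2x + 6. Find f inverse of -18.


Solve -2x + 6 = -18
x = (-18 - 6) / (-2) = 12

12


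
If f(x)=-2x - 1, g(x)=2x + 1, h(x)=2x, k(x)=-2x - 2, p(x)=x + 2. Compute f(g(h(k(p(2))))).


p(2) = 4
k(4) = -10
h(-10) = -20
g(-20) = -39
f(-39) = 77

77


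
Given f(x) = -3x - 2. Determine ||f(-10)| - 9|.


f(-10) = 28
|28| = 28
|28 - 9| = 19

19


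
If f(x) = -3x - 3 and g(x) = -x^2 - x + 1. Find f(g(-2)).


g(-2) = -1
f(-1) = 0

0


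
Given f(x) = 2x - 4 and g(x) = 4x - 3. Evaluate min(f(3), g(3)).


f(3) = 2
g(3) = 9
min = 2

2


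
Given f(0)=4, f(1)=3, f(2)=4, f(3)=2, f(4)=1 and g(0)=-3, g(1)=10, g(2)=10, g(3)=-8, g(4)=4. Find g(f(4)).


f(4) = 1
g(1) = 10

10


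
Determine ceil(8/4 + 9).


8/4 = 2
2 + 9 = 11
ceil(11) = 11

11


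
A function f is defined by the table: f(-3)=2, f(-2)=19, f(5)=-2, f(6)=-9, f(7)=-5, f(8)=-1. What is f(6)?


-9


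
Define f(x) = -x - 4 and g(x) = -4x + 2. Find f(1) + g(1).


f(1) = -5
g(1) = -2
Sum = -7

-7


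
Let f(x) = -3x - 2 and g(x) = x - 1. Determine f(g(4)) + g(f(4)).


f(g(4)) = -11
g(f(4)) = -15
Sum = -26

-26


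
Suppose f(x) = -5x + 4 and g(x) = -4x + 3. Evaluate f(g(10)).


g(10) = -37
f(-37) = 189

189


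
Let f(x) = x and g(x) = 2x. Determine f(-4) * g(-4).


f(-4) = -4
g(-4) = -8
Product = 32

32


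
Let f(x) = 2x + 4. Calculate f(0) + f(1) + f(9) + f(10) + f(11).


f(0) = 4
f(1) = 6
f(9) = 22
f(10) = 24
f(11) = 26
Sum = 82

82


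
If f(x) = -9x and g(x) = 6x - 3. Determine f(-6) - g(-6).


f(-6) = 54
g(-6) = -39
Difference = 93

93


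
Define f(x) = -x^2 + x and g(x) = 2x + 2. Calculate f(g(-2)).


g(-2) = -2
f(-2) = (-1)*(-2)^2 + 1*(-2) = -6

-6


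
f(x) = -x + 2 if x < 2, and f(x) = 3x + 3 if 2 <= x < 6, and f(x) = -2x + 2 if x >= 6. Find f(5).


18


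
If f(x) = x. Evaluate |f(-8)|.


f(-8) = -8
|-8| = 8

8


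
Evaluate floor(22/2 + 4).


15


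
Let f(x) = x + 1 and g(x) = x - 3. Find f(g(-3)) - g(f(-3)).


f(g(-3)) = -5
g(f(-3)) = -5
Difference = 0

0


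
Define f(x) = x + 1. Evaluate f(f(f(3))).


f(3) = 4
f(4) = 5
f(5) = 6

6


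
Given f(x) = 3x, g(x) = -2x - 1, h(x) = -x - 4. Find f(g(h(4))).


h(4) = -8
g(-8) = 15
f(15) = 45

45


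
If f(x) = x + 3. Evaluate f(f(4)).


f(4) = 7
f(7) = 10

10


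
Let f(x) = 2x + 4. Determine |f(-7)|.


f(-7) = -10
|-10| = 10

10


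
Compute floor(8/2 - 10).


8/2 = 4
4 - 10 = -6
floor(-6) = -6

-6


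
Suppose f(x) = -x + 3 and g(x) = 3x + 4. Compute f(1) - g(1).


f(1) = 2
g(1) = 7
Difference = -5

-5


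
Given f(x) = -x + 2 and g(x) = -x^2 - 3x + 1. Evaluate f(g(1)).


5


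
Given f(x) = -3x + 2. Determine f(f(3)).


23


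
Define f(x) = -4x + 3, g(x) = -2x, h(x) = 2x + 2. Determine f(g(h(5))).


h(5) = 12
g(12) = -24
f(-24) = 99

99


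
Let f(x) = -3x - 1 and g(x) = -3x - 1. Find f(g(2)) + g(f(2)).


f(g(2)) = 20
g(f(2)) = 20
Sum = 40

40


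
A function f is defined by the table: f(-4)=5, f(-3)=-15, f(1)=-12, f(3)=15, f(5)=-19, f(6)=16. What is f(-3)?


Reading from the table at x = -3

-15


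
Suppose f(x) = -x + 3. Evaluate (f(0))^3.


27


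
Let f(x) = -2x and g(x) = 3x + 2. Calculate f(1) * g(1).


f(1) = -2
g(1) = 5
Product = -10

-10


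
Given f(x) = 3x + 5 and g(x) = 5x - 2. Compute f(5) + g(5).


f(5) = 20
g(5) = 23
Sum = 43

43


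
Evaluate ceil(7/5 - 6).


7/5 = 1.4
1.4 - 6 = -4.6
ceil(-4.6) = -4

-4


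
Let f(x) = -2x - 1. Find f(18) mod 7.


f(18) = -37
-37 mod 7 = 5

5


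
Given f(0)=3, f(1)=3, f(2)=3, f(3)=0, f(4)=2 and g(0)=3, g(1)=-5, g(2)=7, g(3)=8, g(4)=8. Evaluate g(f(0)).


f(0) = 3
g(3) = 8

8


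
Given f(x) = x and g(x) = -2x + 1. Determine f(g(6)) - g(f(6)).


f(g(6)) = -11
g(f(6)) = -11
Difference = 0

0


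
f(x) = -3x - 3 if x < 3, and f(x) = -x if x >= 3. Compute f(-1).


-1 satisfies x < 3
f(-1) = 0

0


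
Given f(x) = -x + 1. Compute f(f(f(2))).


f(2) = -1
f(-1) = 2
f(2) = -1

-1


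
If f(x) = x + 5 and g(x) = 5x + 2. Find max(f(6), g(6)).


f(6) = 11
g(6) = 32
max = 32

32


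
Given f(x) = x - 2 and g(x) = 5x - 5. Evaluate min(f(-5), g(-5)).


f(-5) = -7
g(-5) = -30
min = -30

-30


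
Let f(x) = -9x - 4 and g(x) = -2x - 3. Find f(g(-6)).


g(-6) = 9
f(9) = -85

-85


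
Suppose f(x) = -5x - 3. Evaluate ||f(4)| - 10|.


f(4) = -23
|-23| = 23
|23 - 10| = 13

13


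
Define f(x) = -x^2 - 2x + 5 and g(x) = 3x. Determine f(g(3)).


g(3) = 9
f(9) = (-1)*(9)^2 - 2*(9) + 5 = -94

-94


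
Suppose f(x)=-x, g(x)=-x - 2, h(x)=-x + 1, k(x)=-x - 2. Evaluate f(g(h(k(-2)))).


k(-2) = 0
h(0) = 1
g(1) = -3
f(-3) = 3

3


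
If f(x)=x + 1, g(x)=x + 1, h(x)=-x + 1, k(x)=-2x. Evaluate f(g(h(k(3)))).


k(3) = -6
h(-6) = 7
g(7) = 8
f(8) = 9

9


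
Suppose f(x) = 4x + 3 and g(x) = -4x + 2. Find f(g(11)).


g(11) = -42
f(-42) = -165

-165


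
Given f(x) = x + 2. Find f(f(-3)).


f(-3) = -1
f(-1) = 1

1


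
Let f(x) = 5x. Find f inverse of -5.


Solve 5x = -5
x = (-5) / 5 = -1

-1


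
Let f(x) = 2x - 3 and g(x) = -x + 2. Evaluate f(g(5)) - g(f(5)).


f(g(5)) = -9
g(f(5)) = -5
Difference = -4

-4


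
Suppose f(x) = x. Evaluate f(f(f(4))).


f(4) = 4
f(4) = 4
f(4) = 4

4


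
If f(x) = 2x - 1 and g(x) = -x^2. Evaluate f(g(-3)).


g(-3) = -9
f(-9) = -19

-19


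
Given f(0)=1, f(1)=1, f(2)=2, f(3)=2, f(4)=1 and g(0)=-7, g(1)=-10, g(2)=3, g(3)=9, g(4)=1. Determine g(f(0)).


f(0) = 1
g(1) = -10

-10


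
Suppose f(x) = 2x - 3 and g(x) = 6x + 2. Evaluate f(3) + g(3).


23


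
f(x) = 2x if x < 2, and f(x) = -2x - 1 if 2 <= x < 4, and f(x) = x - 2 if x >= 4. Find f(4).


2


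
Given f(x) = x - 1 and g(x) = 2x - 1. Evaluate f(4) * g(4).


f(4) = 3
g(4) = 7
Product = 21

21


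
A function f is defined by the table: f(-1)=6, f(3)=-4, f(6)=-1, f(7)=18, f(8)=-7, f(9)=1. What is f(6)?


Reading from the table at x = 6

-1


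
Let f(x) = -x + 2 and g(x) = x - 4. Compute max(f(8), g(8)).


f(8) = -6
g(8) = 4
max = 4

4


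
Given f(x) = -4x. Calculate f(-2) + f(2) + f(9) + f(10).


f(-2) = 8
f(2) = -8
f(9) = -36
f(10) = -40
Sum = -76

-76


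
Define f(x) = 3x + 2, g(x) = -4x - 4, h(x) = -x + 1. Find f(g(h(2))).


2


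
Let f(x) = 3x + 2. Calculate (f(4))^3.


f(4) = 14
(14)^3 = 2744

2744


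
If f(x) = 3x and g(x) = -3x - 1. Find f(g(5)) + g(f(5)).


-94


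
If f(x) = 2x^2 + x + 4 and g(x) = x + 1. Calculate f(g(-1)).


4


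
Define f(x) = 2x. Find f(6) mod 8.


f(6) = 12
12 mod 8 = 4

4


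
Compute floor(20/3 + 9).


15


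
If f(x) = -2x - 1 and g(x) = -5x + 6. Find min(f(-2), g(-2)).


f(-2) = 3
g(-2) = 16
min = 3

3


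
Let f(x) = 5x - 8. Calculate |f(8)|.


f(8) = 32
|32| = 32

32


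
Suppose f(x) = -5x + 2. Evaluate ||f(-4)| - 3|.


f(-4) = 22
|22| = 22
|22 - 3| = 19

19


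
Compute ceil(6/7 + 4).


6/7 = 0.8571
0.8571 + 4 = 4.8571
ceil(4.8571) = 5

5


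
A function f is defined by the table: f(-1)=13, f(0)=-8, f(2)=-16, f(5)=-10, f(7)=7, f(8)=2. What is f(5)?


Reading from the table at x = 5

-10


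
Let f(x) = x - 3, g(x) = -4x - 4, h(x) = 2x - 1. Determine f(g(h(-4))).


29


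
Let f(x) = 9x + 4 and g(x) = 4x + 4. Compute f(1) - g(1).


5


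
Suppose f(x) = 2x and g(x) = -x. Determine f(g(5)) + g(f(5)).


f(g(5)) = -10
g(f(5)) = -10
Sum = -20

-20


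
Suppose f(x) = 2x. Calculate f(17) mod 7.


f(17) = 34
34 mod 7 = 6

6


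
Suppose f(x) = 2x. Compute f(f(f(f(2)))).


f(2) = 4
f(4) = 8
f(8) = 16
f(16) = 32

32


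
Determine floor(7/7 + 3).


7/7 = 1
1 + 3 = 4
floor(4) = 4

4


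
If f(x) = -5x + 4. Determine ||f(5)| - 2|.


f(5) = -21
|-21| = 21
|21 - 2| = 19

19


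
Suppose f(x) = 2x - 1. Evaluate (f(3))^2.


f(3) = 5
(5)^2 = 25

25


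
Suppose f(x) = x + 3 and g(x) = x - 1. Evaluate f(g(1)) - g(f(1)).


0


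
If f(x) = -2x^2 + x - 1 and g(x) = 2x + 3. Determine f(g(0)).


g(0) = 3
f(3) = (-2)*(3)^2 + 1*(3) - 1 = -16

-16


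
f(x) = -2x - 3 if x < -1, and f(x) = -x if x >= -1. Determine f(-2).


-2 satisfies x < -1
f(-2) = 1

1


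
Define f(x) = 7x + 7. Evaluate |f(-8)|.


f(-8) = -49
|-49| = 49

49


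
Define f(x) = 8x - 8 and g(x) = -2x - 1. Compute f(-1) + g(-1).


f(-1) = -16
g(-1) = 1
Sum = -15

-15


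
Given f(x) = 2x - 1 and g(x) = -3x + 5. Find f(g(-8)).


57


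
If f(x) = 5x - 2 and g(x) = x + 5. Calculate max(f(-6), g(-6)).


f(-6) = -32
g(-6) = -1
max = -1

-1


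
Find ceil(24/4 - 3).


3


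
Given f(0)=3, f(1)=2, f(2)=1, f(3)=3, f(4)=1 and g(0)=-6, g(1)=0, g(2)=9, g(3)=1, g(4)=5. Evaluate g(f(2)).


f(2) = 1
g(1) = 0

0


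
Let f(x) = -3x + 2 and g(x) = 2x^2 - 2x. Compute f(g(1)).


g(1) = 0
f(0) = 2

2


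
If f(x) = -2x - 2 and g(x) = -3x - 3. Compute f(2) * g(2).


f(2) = -6
g(2) = -9
Product = 54

54


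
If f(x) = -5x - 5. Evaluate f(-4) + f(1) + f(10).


f(-4) = 15
f(1) = -10
f(10) = -55
Sum = -50

-50


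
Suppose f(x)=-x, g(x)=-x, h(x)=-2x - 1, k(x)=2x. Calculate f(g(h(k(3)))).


k(3) = 6
h(6) = -13
g(-13) = 13
f(13) = -13

-13


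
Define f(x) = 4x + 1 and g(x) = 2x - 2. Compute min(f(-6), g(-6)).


f(-6) = -23
g(-6) = -14
min = -23

-23


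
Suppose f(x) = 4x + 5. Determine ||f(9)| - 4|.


f(9) = 41
|41| = 41
|41 - 4| = 37

37


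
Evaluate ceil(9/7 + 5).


9/7 = 1.2857
1.2857 + 5 = 6.2857
ceil(6.2857) = 7

7


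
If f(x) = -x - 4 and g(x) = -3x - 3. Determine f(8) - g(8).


f(8) = -12
g(8) = -27
Difference = 15

15


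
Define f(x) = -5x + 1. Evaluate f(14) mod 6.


f(14) = -69
-69 mod 6 = 3

3


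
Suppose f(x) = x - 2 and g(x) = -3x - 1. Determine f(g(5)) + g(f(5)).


f(g(5)) = -18
g(f(5)) = -10
Sum = -28

-28


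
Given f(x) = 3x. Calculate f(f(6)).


f(6) = 18
f(18) = 54

54


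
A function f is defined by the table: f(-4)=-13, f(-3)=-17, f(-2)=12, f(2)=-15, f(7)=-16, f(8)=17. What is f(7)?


Reading from the table at x = 7

-16


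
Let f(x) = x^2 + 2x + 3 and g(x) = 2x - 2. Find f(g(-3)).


g(-3) = -8
f(-8) = 1*(-8)^2 + 2*(-8) + 3 = 51

51


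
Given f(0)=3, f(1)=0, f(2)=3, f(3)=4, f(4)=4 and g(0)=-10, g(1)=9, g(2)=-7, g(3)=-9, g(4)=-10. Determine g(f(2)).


f(2) = 3
g(3) = -9

-9


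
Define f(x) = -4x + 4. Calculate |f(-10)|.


f(-10) = 44
|44| = 44

44


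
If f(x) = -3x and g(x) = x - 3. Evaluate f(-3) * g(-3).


f(-3) = 9
g(-3) = -6
Product = -54

-54


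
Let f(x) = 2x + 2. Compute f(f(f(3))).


38


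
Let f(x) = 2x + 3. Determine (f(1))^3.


125


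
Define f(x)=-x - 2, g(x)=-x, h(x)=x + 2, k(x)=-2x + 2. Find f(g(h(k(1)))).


k(1) = 0
h(0) = 2
g(2) = -2
f(-2) = 0

0


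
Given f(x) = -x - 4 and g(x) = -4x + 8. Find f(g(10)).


g(10) = -32
f(-32) = 28

28


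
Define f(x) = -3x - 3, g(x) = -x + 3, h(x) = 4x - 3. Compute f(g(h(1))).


h(1) = 1
g(1) = 2
f(2) = -9

-9


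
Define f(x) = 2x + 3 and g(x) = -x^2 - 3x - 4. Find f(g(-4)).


g(-4) = -8
f(-8) = -13

-13


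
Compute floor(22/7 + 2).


22/7 = 3.1429
3.1429 + 2 = 5.1429
floor(5.1429) = 5

5


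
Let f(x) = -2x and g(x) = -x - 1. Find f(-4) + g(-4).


f(-4) = 8
g(-4) = 3
Sum = 11

11


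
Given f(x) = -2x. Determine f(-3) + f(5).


f(-3) = 6
f(5) = -10
Sum = -4

-4


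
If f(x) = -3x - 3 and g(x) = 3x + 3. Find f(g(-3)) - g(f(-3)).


f(g(-3)) = 15
g(f(-3)) = 21
Difference = -6

-6


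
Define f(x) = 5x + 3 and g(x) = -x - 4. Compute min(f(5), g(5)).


f(5) = 28
g(5) = -9
min = -9

-9


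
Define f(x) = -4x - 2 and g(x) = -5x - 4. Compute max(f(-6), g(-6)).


f(-6) = 22
g(-6) = 26
max = 26

26


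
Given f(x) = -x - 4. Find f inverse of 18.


Solve -x - 4 = 18
x = (18 + 4) / (-1) = -22

-22


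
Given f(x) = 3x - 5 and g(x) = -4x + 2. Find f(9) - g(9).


f(9) = 22
g(9) = -34
Difference = 56

56


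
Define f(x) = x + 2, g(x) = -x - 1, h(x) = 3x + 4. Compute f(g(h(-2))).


3


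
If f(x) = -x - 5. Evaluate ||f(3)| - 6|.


f(3) = -8
|-8| = 8
|8 - 6| = 2

2


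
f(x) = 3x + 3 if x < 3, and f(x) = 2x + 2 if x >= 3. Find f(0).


0 satisfies x < 3
f(0) = 3

3


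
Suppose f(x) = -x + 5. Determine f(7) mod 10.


f(7) = -2
-2 mod 10 = 8

8


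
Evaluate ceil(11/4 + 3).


6


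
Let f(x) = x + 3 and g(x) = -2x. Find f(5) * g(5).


f(5) = 8
g(5) = -10
Product = -80

-80


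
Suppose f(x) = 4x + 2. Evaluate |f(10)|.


f(10) = 42
|42| = 42

42


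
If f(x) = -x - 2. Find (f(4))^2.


f(4) = -6
(-6)^2 = 36

36


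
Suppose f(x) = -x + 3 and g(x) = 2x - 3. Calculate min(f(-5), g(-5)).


-13


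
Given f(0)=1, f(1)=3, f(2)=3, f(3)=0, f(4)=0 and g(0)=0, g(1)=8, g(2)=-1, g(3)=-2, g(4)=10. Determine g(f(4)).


f(4) = 0
g(0) = 0

0


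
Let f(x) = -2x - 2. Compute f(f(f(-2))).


f(-2) = 2
f(2) = -6
f(-6) = 10

10


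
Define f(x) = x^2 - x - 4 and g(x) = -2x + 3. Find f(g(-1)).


16


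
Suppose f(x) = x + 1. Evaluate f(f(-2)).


f(-2) = -1
f(-1) = 0

0


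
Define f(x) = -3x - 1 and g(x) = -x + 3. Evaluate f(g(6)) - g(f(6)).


f(g(6)) = 8
g(f(6)) = 22
Difference = -14

-14


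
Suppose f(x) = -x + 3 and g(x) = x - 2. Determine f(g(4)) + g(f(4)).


-2


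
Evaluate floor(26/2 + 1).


14


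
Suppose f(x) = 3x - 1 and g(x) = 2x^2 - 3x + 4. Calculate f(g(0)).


g(0) = 4
f(4) = 11

11


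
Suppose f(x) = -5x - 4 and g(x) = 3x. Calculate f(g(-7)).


g(-7) = -21
f(-21) = 101

101


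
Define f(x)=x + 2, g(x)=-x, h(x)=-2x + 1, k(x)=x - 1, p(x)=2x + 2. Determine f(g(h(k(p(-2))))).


p(-2) = -2
k(-2) = -3
h(-3) = 7
g(7) = -7
f(-7) = -5

-5


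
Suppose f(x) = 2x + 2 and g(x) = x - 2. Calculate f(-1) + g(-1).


-3


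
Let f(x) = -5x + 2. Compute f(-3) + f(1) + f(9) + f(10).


f(-3) = 17
f(1) = -3
f(9) = -43
f(10) = -48
Sum = -77

-77


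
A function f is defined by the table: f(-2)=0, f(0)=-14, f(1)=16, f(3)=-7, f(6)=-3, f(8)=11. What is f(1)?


16


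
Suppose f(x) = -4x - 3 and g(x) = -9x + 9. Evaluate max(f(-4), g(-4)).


f(-4) = 13
g(-4) = 45
max = 45

45


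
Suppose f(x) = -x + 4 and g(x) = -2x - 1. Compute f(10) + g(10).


f(10) = -6
g(10) = -21
Sum = -27

-27


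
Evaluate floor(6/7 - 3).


6/7 = 0.8571
0.8571 - 3 = -2.1429
floor(-2.1429) = -3

-3


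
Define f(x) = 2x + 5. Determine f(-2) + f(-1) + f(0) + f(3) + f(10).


f(-2) = 1
f(-1) = 3
f(0) = 5
f(3) = 11
f(10) = 25
Sum = 45

45


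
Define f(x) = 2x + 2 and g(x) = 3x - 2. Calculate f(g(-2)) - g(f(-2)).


f(g(-2)) = -14
g(f(-2)) = -8
Difference = -6

-6


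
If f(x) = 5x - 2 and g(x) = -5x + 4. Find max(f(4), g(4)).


f(4) = 18
g(4) = -16
max = 18

18


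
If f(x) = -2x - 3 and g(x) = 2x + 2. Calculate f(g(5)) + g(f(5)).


f(g(5)) = -27
g(f(5)) = -24
Sum = -51

-51


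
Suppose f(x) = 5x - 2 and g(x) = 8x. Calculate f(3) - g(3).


f(3) = 13
g(3) = 24
Difference = -11

-11


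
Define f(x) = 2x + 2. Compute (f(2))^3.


216


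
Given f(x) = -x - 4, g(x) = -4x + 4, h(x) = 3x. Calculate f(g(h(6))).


h(6) = 18
g(18) = -68
f(-68) = 64

64


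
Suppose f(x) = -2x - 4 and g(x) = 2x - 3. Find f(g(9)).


g(9) = 15
f(15) = -34

-34


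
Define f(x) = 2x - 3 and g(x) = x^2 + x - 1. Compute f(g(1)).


g(1) = 1
f(1) = -1

-1


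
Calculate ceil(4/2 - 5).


4/2 = 2
2 - 5 = -3
ceil(-3) = -3

-3


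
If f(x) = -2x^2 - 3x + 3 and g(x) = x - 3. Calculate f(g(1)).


g(1) = -2
f(-2) = (-2)*(-2)^2 - 3*(-2) + 3 = 1

1


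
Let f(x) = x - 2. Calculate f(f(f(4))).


f(4) = 2
f(2) = 0
f(0) = -2

-2


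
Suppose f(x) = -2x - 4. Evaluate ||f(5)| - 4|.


f(5) = -14
|-14| = 14
|14 - 4| = 10

10


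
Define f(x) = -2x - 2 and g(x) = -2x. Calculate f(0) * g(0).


f(0) = -2
g(0) = 0
Product = 0

0


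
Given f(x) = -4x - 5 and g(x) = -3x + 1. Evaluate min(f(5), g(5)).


f(5) = -25
g(5) = -14
min = -25

-25


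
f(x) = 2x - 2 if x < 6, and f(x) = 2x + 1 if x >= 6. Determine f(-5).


-5 satisfies x < 6
f(-5) = -12

-12


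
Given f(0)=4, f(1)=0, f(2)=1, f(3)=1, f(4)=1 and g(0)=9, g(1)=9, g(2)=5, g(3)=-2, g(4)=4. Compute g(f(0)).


f(0) = 4
g(4) = 4

4


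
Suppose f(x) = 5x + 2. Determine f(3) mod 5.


f(3) = 17
17 mod 5 = 2

2


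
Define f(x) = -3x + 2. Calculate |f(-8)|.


26


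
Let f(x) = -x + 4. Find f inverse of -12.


Solve -x + 4 = -12
x = (-12 - 4) / (-1) = 16

16


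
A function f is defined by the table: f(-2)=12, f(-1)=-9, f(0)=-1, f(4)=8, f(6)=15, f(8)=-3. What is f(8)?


Reading from the table at x = 8

-3


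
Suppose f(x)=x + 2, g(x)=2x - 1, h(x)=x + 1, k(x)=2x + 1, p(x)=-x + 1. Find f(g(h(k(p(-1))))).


p(-1) = 2
k(2) = 5
h(5) = 6
g(6) = 11
f(11) = 13

13


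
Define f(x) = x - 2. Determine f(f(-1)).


f(-1) = -3
f(-3) = -5

-5


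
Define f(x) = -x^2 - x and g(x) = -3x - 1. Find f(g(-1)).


-6


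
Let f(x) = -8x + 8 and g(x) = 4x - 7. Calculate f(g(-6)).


g(-6) = -31
f(-31) = 256

256


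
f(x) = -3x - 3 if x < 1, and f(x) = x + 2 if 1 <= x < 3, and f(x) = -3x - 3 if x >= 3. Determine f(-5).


-5 satisfies x < 1
f(-5) = 12

12


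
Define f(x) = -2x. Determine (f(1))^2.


f(1) = -2
(-2)^2 = 4

4


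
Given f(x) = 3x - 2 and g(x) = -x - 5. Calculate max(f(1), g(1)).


f(1) = 1
g(1) = -6
max = 1

1


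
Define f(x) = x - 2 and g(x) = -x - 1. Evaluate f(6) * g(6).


-28


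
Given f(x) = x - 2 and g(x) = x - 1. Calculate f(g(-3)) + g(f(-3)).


f(g(-3)) = -6
g(f(-3)) = -6
Sum = -12

-12


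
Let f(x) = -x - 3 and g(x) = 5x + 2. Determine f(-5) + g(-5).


f(-5) = 2
g(-5) = -23
Sum = -21

-21


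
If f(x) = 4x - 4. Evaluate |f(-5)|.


24


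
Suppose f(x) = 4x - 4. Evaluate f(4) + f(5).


f(4) = 12
f(5) = 16
Sum = 28

28


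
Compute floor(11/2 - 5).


11/2 = 5.5
5.5 - 5 = 0.5
floor(0.5) = 0

0


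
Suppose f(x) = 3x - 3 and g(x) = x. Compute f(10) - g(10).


17


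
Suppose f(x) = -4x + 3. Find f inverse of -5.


Solve -4x + 3 = -5
x = (-5 - 3) / (-4) = 2

2


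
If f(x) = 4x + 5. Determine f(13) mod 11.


f(13) = 57
57 mod 11 = 2

2


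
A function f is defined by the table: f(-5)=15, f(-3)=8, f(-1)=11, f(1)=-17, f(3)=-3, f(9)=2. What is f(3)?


Reading from the table at x = 3

-3


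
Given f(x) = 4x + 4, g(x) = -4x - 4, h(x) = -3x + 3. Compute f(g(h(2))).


h(2) = -3
g(-3) = 8
f(8) = 36

36


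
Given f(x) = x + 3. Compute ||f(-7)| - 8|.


f(-7) = -4
|-4| = 4
|4 - 8| = 4

4


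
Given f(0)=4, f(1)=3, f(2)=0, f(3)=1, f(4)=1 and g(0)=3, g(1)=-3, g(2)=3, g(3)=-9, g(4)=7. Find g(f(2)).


f(2) = 0
g(0) = 3

3


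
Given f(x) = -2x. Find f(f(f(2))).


f(2) = -4
f(-4) = 8
f(8) = -16

-16


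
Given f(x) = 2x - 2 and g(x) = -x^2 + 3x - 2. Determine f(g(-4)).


g(-4) = -30
f(-30) = -62

-62


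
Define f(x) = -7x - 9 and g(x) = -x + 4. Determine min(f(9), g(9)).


-72


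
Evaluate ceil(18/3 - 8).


18/3 = 6
6 - 8 = -2
ceil(-2) = -2

-2


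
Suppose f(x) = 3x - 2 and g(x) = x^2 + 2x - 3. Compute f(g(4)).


g(4) = 21
f(21) = 61

61


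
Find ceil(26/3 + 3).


12


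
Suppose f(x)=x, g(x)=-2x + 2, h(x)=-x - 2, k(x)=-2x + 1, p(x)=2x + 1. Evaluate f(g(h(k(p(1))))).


p(1) = 3
k(3) = -5
h(-5) = 3
g(3) = -4
f(-4) = -4

-4


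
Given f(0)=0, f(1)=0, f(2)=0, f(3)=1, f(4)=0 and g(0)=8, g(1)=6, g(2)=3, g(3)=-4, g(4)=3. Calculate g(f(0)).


f(0) = 0
g(0) = 8

8


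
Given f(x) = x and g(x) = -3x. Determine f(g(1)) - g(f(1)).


f(g(1)) = -3
g(f(1)) = -3
Difference = 0

0


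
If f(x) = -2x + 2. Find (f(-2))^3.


f(-2) = 6
(6)^3 = 216

216


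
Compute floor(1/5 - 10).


1/5 = 0.2
0.2 - 10 = -9.8
floor(-9.8) = -10

-10


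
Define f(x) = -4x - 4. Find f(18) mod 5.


f(18) = -76
-76 mod 5 = 4

4


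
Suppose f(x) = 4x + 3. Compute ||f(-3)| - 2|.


f(-3) = -9
|-9| = 9
|9 - 2| = 7

7


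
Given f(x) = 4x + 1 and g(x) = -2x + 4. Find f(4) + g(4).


f(4) = 17
g(4) = -4
Sum = 13

13


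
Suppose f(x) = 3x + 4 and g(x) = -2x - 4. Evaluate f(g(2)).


g(2) = -8
f(-8) = -20

-20


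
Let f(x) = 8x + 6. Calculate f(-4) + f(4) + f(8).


f(-4) = -26
f(4) = 38
f(8) = 70
Sum = 82

82


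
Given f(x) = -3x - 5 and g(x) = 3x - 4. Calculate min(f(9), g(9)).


f(9) = -32
g(9) = 23
min = -32

-32


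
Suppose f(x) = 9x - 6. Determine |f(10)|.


f(10) = 84
|84| = 84

84


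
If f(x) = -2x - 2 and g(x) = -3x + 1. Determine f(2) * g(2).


30


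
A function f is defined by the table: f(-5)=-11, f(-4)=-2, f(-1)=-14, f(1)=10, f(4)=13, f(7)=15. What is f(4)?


Reading from the table at x = 4

13


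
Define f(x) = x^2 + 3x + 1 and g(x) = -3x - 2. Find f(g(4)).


g(4) = -14
f(-14) = 1*(-14)^2 + 3*(-14) + 1 = 155

155


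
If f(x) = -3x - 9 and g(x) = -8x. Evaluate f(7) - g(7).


26


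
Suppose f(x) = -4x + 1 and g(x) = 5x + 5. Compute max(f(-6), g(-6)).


f(-6) = 25
g(-6) = -25
max = 25

25


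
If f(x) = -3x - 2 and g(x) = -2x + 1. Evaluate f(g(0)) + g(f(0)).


f(g(0)) = -5
g(f(0)) = 5
Sum = 0

0


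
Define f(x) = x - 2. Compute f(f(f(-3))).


f(-3) = -5
f(-5) = -7
f(-7) = -9

-9


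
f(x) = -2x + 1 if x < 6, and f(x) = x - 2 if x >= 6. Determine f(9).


7


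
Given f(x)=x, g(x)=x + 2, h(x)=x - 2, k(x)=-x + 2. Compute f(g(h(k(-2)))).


k(-2) = 4
h(4) = 2
g(2) = 4
f(4) = 4

4


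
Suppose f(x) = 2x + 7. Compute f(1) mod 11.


f(1) = 9
9 mod 11 = 9

9


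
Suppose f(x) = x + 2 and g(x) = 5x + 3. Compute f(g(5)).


g(5) = 28
f(28) = 30

30


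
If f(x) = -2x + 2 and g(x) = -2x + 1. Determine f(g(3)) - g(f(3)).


f(g(3)) = 12
g(f(3)) = 9
Difference = 3

3


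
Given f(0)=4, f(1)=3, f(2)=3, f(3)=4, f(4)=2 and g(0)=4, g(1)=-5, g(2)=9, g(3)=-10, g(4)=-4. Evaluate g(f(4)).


f(4) = 2
g(2) = 9

9


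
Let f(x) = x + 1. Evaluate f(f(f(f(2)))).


f(2) = 3
f(3) = 4
f(4) = 5
f(5) = 6

6


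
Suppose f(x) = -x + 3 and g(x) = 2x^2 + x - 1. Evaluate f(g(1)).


g(1) = 2
f(2) = 1

1


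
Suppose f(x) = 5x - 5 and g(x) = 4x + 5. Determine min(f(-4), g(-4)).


f(-4) = -25
g(-4) = -11
min = -25

-25


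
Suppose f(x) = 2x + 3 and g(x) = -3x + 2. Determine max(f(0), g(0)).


f(0) = 3
g(0) = 2
max = 3

3


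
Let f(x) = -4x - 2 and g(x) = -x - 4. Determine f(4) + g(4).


f(4) = -18
g(4) = -8
Sum = -26

-26


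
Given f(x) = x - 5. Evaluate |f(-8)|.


f(-8) = -13
|-13| = 13

13


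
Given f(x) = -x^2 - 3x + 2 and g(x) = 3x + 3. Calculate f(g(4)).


g(4) = 15
f(15) = (-1)*(15)^2 - 3*(15) + 2 = -268

-268


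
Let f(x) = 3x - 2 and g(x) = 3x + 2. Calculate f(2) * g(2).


f(2) = 4
g(2) = 8
Product = 32

32


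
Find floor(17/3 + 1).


17/3 = 5.6667
5.6667 + 1 = 6.6667
floor(6.6667) = 6

6


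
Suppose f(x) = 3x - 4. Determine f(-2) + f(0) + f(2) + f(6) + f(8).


22


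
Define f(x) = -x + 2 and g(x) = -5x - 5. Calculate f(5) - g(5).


27


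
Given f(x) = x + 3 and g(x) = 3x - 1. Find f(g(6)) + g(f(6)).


f(g(6)) = 20
g(f(6)) = 26
Sum = 46

46


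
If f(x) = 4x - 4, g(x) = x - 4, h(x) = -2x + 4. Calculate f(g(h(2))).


h(2) = 0
g(0) = -4
f(-4) = -20

-20


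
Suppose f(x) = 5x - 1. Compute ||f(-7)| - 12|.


f(-7) = -36
|-36| = 36
|36 - 12| = 24

24


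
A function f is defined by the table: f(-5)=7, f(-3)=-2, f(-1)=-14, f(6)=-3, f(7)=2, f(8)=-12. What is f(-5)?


7


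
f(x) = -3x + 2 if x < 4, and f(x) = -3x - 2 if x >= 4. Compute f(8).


8 satisfies x >= 4
f(8) = -26

-26


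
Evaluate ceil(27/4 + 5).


27/4 = 6.75
6.75 + 5 = 11.75
ceil(11.75) = 12

12


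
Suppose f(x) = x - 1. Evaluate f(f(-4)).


f(-4) = -5
f(-5) = -6

-6


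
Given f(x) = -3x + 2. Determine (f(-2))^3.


f(-2) = 8
(8)^3 = 512

512


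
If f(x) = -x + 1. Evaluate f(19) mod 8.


f(19) = -18
-18 mod 8 = 6

6


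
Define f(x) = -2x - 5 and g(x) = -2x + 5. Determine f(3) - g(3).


f(3) = -11
g(3) = -1
Difference = -10

-10


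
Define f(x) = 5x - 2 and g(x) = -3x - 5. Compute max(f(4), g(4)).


f(4) = 18
g(4) = -17
max = 18

18


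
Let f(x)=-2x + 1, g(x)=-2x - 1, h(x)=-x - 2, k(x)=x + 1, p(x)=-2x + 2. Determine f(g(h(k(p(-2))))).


p(-2) = 6
k(6) = 7
h(7) = -9
g(-9) = 17
f(17) = -33

-33


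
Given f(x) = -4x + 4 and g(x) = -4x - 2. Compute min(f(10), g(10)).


f(10) = -36
g(10) = -42
min = -42

-42


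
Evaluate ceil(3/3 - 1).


3/3 = 1
1 - 1 = 0
ceil(0) = 0

0


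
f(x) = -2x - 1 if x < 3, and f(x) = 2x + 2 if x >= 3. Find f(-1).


-1 satisfies x < 3
f(-1) = 1

1


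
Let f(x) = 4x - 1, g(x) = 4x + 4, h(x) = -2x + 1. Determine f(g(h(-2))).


h(-2) = 5
g(5) = 24
f(24) = 95

95


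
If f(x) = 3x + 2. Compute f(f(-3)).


f(-3) = -7
f(-7) = -19

-19


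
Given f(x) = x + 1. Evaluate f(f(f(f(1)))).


f(1) = 2
f(2) = 3
f(3) = 4
f(4) = 5

5


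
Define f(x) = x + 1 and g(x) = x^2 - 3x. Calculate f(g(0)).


1


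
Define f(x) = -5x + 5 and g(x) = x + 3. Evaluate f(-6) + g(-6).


f(-6) = 35
g(-6) = -3
Sum = 32

32


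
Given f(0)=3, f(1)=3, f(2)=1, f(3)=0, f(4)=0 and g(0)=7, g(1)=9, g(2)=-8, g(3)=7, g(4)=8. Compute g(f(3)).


f(3) = 0
g(0) = 7

7


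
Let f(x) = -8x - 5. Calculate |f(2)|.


f(2) = -21
|-21| = 21

21


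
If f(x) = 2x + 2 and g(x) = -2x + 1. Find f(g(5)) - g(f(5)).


f(g(5)) = -16
g(f(5)) = -23
Difference = 7

7


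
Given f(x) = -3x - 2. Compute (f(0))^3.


f(0) = -2
(-2)^3 = -8

-8


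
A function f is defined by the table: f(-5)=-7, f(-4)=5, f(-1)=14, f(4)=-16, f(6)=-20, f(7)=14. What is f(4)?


Reading from the table at x = 4

-16


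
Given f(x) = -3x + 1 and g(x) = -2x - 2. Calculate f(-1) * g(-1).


0


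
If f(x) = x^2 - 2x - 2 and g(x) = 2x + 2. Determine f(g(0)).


-2


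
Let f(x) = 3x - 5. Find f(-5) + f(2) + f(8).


f(-5) = -20
f(2) = 1
f(8) = 19
Sum = 0

0


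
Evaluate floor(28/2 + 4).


18


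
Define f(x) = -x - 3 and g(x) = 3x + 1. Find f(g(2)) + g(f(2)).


f(g(2)) = -10
g(f(2)) = -14
Sum = -24

-24


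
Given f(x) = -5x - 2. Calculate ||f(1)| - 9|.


2


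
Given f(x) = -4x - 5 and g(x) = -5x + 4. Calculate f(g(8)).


g(8) = -36
f(-36) = 139

139


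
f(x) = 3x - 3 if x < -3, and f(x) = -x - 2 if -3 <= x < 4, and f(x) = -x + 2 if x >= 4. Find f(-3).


-3 satisfies -3 <= x < 4
f(-3) = 1

1


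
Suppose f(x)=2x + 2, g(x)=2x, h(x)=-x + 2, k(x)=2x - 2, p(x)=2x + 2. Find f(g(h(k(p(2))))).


p(2) = 6
k(6) = 10
h(10) = -8
g(-8) = -16
f(-16) = -30

-30


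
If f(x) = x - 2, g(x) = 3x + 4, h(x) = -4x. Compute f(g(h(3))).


-34


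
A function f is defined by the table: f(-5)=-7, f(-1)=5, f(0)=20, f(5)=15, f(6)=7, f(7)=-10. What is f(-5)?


Reading from the table at x = -5

-7


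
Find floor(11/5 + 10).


11/5 = 2.2
2.2 + 10 = 12.2
floor(12.2) = 12

12


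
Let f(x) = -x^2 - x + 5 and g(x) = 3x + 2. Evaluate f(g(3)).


-127


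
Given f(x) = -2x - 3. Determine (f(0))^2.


f(0) = -3
(-3)^2 = 9

9


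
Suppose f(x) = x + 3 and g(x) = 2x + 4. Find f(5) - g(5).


f(5) = 8
g(5) = 14
Difference = -6

-6


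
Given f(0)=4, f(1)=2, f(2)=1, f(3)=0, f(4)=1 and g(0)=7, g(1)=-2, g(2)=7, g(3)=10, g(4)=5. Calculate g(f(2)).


f(2) = 1
g(1) = -2

-2


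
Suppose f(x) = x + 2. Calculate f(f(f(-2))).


f(-2) = 0
f(0) = 2
f(2) = 4

4


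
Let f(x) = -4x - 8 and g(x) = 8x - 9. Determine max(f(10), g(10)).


f(10) = -48
g(10) = 71
max = 71

71


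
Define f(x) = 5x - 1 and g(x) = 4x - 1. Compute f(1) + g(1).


7


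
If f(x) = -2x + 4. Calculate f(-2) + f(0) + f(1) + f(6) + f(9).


f(-2) = 8
f(0) = 4
f(1) = 2
f(6) = -8
f(9) = -14
Sum = -8

-8


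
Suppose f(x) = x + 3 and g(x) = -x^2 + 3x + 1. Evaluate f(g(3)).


g(3) = 1
f(1) = 4

4


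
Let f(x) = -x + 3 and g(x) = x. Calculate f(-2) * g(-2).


-10


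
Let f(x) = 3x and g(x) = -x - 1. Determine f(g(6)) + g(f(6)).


f(g(6)) = -21
g(f(6)) = -19
Sum = -40

-40


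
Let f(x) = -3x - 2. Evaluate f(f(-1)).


f(-1) = 1
f(1) = -5

-5


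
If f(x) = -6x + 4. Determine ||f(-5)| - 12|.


f(-5) = 34
|34| = 34
|34 - 12| = 22

22


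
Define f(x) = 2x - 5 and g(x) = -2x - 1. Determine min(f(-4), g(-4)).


f(-4) = -13
g(-4) = 7
min = -13

-13


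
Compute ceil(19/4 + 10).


19/4 = 4.75
4.75 + 10 = 14.75
ceil(14.75) = 15

15


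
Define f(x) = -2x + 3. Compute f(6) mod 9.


f(6) = -9
-9 mod 9 = 0

0


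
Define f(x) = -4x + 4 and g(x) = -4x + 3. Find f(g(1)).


g(1) = -1
f(-1) = 8

8


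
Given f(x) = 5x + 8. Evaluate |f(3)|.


f(3) = 23
|23| = 23

23


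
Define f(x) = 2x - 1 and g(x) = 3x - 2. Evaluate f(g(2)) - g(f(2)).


f(g(2)) = 7
g(f(2)) = 7
Difference = 0

0


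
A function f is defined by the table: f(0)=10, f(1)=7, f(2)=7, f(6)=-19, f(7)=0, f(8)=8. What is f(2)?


7


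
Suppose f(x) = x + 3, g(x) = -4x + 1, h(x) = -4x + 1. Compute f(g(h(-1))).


-16


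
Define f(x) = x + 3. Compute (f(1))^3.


64


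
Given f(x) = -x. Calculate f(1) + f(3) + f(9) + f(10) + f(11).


f(1) = -1
f(3) = -3
f(9) = -9
f(10) = -10
f(11) = -11
Sum = -34

-34


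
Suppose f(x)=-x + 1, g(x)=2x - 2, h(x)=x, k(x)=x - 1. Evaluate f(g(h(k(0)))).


k(0) = -1
h(-1) = -1
g(-1) = -4
f(-4) = 5

5


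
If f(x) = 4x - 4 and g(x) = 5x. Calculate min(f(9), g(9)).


f(9) = 32
g(9) = 45
min = 32

32


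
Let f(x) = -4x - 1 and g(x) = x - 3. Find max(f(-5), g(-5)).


19


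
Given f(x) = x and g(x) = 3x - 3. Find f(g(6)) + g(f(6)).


30


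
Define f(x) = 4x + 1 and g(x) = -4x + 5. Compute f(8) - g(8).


f(8) = 33
g(8) = -27
Difference = 60

60


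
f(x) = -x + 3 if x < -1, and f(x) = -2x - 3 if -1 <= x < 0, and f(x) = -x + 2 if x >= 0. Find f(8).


8 satisfies x >= 0
f(8) = -6

-6


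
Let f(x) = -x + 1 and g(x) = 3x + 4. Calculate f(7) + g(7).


19


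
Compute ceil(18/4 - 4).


1


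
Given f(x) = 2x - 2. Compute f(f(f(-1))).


-22


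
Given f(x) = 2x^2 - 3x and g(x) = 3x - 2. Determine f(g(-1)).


g(-1) = -5
f(-5) = 2*(-5)^2 - 3*(-5) = 65

65


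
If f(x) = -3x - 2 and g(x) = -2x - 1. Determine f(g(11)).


g(11) = -23
f(-23) = 67

67


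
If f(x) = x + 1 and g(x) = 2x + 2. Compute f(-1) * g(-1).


0


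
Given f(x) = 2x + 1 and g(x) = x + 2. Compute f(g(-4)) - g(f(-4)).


f(g(-4)) = -3
g(f(-4)) = -5
Difference = 2

2


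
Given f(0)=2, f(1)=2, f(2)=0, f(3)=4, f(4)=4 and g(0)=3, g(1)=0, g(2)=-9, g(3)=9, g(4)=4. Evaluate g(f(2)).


f(2) = 0
g(0) = 3

3


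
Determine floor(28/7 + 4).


8


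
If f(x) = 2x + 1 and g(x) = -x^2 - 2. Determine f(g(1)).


g(1) = -3
f(-3) = -5

-5


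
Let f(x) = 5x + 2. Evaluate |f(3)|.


17


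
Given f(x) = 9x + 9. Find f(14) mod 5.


0


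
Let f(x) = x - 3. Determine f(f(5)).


f(5) = 2
f(2) = -1

-1


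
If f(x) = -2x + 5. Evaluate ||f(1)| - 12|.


f(1) = 3
|3| = 3
|3 - 12| = 9

9


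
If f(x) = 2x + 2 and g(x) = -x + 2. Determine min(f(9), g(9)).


f(9) = 20
g(9) = -7
min = -7

-7


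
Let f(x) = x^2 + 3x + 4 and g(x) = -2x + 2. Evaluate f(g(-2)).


g(-2) = 6
f(6) = 1*(6)^2 + 3*(6) + 4 = 58

58


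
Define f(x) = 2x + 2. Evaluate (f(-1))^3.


f(-1) = 0
(0)^3 = 0

0


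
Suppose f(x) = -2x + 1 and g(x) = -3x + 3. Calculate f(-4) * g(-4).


f(-4) = 9
g(-4) = 15
Product = 135

135


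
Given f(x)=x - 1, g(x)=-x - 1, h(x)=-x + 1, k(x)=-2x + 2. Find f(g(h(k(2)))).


-5


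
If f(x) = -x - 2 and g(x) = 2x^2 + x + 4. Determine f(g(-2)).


g(-2) = 10
f(10) = -12

-12


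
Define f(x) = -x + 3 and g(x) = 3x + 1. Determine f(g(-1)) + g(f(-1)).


18


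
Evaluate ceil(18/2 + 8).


18/2 = 9
9 + 8 = 17
ceil(17) = 17

17


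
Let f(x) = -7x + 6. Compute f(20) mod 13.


f(20) = -134
-134 mod 13 = 9

9


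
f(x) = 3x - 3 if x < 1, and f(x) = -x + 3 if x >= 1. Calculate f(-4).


-4 satisfies x < 1
f(-4) = -15

-15


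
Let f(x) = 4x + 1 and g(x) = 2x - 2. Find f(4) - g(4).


f(4) = 17
g(4) = 6
Difference = 11

11


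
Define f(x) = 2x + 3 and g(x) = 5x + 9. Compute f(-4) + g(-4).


f(-4) = -5
g(-4) = -11
Sum = -16

-16


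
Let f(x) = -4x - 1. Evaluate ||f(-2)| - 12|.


5


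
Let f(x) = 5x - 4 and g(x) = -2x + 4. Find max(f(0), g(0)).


f(0) = -4
g(0) = 4
max = 4

4


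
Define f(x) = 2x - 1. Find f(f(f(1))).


f(1) = 1
f(1) = 1
f(1) = 1

1


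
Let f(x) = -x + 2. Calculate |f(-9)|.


f(-9) = 11
|11| = 11

11


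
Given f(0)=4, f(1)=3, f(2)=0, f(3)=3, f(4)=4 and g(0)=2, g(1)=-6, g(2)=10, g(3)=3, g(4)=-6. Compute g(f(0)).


f(0) = 4
g(4) = -6

-6


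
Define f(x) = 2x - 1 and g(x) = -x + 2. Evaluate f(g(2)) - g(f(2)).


f(g(2)) = -1
g(f(2)) = -1
Difference = 0

0


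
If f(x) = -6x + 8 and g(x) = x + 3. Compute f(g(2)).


g(2) = 5
f(5) = -22

-22


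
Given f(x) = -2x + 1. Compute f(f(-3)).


f(-3) = 7
f(7) = -13

-13
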